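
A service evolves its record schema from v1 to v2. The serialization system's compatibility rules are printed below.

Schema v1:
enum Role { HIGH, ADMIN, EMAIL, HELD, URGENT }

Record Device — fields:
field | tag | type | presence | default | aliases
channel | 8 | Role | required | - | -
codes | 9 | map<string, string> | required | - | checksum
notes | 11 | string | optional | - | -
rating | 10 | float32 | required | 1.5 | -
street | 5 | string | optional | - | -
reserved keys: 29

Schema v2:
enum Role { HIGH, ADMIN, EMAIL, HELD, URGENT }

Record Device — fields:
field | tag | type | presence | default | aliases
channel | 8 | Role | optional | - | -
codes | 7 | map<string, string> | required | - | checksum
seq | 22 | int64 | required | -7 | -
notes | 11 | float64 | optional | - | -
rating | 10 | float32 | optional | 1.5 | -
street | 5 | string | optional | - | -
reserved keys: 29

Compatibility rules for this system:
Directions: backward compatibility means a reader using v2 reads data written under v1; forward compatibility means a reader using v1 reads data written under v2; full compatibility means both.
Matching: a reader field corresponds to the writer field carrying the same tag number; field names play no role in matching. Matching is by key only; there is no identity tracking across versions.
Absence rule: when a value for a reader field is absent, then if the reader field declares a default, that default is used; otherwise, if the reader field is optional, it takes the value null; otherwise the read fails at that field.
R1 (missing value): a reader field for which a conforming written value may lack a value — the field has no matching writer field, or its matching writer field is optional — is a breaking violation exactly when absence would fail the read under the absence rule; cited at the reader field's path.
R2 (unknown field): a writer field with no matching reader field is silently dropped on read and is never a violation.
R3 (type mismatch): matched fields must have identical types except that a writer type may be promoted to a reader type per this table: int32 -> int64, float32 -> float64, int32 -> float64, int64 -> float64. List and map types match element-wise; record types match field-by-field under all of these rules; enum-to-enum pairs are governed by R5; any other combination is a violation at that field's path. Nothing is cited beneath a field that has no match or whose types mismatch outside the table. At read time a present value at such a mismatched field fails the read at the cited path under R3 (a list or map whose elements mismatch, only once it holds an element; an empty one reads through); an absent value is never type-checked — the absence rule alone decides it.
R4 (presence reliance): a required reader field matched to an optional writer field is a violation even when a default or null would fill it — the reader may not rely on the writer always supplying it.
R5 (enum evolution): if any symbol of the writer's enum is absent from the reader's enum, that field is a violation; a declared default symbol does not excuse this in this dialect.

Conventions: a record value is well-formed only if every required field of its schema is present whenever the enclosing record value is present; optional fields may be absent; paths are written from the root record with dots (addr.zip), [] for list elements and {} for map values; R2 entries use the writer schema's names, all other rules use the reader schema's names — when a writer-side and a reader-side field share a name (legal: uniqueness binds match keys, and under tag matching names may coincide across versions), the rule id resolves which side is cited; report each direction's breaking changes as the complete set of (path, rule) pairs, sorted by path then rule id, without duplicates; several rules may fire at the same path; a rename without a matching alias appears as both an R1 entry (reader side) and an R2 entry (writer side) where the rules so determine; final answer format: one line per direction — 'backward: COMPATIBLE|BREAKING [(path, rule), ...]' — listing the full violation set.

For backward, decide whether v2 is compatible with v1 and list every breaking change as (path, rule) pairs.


backward: BREAKING [(codes, R1), (notes, R3)]

each type pair in Device: writer, then reader
checking backward for Device: reader v2 against writer v1:
  channel: Role -> Role, writer required; from channel
  codes: no writer match
  seq: no writer match
  notes: string -> float64, writer optional; from notes
  rating: float32 -> float32, writer required; from rating
  street: string -> string, writer optional; from street
  codes (writer side), unknown to reader
  rule R1 violated at codes
  rule R3 violated at notes
  => backward verdict for Device: BREAKING, 2 violation(s)
remaining Device differences; none change what is asked:
  field rating in record Device: required changed to optional -> fires only in the forward direction of Device, which is not asked here
  field channel in record Device: required changed to optional -> fires only in the forward direction of Device, which is not asked here
  added field seq to record Device: required int64, tag 22, default -7 (in v2 it sits immediately before notes) -> no rule fires on it in Device's dialect; the asked verdict holds


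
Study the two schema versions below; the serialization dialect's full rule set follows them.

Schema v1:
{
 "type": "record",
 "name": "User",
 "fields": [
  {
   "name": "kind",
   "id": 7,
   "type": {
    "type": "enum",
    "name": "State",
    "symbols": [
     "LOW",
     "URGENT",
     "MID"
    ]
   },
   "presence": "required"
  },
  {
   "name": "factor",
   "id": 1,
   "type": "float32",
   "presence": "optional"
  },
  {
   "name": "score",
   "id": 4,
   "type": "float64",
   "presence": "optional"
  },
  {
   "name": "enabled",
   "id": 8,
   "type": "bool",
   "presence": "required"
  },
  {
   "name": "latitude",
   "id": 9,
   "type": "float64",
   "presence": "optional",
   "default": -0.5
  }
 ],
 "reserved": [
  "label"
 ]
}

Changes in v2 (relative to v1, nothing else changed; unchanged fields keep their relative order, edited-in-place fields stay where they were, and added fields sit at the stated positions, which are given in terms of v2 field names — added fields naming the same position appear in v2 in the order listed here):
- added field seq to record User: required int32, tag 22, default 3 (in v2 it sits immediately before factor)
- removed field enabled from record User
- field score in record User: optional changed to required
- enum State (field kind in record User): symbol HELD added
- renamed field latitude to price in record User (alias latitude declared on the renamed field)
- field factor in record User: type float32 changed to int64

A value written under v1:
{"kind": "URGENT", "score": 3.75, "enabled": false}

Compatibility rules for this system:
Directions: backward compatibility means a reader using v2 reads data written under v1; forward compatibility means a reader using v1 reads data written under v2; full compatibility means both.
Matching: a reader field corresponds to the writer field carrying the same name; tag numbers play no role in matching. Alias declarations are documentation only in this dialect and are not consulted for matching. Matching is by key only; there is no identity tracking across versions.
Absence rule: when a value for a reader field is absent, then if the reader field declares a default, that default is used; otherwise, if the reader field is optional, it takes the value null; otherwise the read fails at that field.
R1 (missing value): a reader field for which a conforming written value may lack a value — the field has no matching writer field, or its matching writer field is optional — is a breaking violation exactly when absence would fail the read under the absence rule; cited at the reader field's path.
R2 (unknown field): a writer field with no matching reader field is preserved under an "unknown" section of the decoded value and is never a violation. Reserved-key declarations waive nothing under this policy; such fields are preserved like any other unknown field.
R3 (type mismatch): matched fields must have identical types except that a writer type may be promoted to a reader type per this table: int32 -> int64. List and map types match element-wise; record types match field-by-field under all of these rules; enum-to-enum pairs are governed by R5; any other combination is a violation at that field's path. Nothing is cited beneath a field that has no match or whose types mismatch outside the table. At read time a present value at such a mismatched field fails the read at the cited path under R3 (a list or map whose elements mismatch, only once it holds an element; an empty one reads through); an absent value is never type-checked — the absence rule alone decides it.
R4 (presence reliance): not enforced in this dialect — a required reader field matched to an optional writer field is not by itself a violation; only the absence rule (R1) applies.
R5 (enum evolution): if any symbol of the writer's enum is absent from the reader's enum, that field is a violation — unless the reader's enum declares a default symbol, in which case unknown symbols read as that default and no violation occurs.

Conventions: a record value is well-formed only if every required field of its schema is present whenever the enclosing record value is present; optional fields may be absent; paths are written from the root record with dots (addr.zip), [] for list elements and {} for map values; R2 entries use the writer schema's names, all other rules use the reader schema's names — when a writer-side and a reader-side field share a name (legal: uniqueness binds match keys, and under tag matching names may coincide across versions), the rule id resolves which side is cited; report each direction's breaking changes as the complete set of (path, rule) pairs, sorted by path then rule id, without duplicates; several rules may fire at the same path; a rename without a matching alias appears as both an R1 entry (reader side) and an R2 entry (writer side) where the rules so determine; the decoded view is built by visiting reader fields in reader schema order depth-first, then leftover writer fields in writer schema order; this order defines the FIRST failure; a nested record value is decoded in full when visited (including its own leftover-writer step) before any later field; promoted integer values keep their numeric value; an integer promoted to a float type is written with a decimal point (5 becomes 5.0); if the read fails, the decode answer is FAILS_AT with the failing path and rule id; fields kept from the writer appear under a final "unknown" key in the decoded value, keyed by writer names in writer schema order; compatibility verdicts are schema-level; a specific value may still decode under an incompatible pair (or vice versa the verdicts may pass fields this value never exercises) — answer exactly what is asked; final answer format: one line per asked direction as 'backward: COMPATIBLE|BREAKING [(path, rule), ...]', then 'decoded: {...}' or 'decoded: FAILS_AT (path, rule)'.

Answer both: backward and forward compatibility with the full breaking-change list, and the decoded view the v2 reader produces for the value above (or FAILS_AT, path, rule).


in User below, arrows point writer -> reader
backward analysis of User with v2 as reader and v1 as writer:
  kind <- kind (State -> State, writer required)
  seq has no writer counterpart
  factor <- factor (float32 -> int64, writer optional)
  score <- score (float64 -> float64, writer optional)
  price has no writer counterpart
  writer enabled: unknown to reader
  writer latitude: unknown to reader
  rule R3 violated at factor
  rule R1 violated at score
  backward on User therefore BREAKING (2)
forward analysis of User with v1 as reader and v2 as writer:
  kind <- kind (State -> State, writer required)
  factor <- factor (int64 -> float32, writer optional)
  score <- score (float64 -> float64, writer required)
  enabled has no writer counterpart
  latitude has no writer counterpart
  writer seq: unknown to reader
  writer price: unknown to reader
  rule R1 violated at enabled
  rule R3 violated at factor
  rule R5 violated at kind
  forward on User therefore BREAKING (3)
decoding the User value with the v2 reader:
  kind := "URGENT"
  seq := 3 (absent -> default)
  factor := null (absent, optional -> null)
  score := 3.75
  price := -0.5 (absent -> default)
  writer enabled: kept under "unknown"
  => decoded: {"kind": "URGENT", "seq": 3, "factor": null, "score": 3.75, "price": -0.5, "unknown": {"enabled": false}}

backward: BREAKING [(factor, R3), (score, R1)]; forward: BREAKING [(enabled, R1), (factor, R3), (kind, R5)]; decoded: {"kind": "URGENT", "seq": 3, "factor": null, "score": 3.75, "price": -0.5, "unknown": {"enabled": false}}


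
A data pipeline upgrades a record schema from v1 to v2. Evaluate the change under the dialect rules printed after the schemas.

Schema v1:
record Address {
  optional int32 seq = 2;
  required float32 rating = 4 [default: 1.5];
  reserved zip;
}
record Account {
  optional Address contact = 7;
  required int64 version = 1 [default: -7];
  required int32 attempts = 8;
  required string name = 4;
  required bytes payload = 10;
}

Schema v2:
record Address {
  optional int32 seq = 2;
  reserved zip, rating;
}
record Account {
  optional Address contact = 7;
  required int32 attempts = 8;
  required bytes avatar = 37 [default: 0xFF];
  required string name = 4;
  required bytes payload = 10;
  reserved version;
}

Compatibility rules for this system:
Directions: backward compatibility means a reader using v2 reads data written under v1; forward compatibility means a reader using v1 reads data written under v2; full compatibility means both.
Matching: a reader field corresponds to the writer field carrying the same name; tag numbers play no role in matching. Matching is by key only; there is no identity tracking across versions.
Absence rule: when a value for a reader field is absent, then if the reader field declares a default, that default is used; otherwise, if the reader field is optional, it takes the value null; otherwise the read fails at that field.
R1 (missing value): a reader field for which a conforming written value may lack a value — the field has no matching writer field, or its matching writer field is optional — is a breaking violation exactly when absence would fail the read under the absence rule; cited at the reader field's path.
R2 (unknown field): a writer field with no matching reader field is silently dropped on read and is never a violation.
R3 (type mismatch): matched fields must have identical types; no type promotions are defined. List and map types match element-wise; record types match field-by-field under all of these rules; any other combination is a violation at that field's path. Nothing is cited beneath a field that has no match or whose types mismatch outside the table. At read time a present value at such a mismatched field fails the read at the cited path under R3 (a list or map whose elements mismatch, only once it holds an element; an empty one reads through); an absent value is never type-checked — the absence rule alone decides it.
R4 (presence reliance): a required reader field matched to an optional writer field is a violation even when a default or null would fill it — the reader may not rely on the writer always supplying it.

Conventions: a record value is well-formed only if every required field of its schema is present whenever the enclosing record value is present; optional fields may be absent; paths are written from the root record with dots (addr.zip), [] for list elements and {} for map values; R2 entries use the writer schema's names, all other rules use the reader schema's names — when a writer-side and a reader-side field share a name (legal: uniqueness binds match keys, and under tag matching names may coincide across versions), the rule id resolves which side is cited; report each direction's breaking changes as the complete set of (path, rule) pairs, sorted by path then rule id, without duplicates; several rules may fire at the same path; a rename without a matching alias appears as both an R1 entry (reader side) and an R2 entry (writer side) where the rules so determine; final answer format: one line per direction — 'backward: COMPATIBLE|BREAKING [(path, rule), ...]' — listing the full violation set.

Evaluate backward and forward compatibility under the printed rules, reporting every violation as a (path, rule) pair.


backward: COMPATIBLE []; forward: COMPATIBLE []

each type pair in Account: writer, then reader
backward on Account — v2 reading data written by v1:
  Address -> Address, writer optional: contact aligns to contact
  int32 -> int32, writer required: attempts aligns to attempts
  avatar: no writer match
  string -> string, writer required: name aligns to name
  bytes -> bytes, writer required: payload aligns to payload
  version (writer side), unknown to reader
  int32 -> int32, writer optional: contact.seq aligns to contact.seq
  contact.rating (writer side), unknown to reader
  nothing fires on Account: backward is COMPATIBLE
forward on Account — v1 reading data written by v2:
  Address -> Address, writer optional: contact aligns to contact
  version: no writer match
  int32 -> int32, writer required: attempts aligns to attempts
  string -> string, writer required: name aligns to name
  bytes -> bytes, writer required: payload aligns to payload
  avatar (writer side), unknown to reader
  int32 -> int32, writer optional: contact.seq aligns to contact.seq
  contact.rating: no writer match
  nothing fires on Account: forward is COMPATIBLE


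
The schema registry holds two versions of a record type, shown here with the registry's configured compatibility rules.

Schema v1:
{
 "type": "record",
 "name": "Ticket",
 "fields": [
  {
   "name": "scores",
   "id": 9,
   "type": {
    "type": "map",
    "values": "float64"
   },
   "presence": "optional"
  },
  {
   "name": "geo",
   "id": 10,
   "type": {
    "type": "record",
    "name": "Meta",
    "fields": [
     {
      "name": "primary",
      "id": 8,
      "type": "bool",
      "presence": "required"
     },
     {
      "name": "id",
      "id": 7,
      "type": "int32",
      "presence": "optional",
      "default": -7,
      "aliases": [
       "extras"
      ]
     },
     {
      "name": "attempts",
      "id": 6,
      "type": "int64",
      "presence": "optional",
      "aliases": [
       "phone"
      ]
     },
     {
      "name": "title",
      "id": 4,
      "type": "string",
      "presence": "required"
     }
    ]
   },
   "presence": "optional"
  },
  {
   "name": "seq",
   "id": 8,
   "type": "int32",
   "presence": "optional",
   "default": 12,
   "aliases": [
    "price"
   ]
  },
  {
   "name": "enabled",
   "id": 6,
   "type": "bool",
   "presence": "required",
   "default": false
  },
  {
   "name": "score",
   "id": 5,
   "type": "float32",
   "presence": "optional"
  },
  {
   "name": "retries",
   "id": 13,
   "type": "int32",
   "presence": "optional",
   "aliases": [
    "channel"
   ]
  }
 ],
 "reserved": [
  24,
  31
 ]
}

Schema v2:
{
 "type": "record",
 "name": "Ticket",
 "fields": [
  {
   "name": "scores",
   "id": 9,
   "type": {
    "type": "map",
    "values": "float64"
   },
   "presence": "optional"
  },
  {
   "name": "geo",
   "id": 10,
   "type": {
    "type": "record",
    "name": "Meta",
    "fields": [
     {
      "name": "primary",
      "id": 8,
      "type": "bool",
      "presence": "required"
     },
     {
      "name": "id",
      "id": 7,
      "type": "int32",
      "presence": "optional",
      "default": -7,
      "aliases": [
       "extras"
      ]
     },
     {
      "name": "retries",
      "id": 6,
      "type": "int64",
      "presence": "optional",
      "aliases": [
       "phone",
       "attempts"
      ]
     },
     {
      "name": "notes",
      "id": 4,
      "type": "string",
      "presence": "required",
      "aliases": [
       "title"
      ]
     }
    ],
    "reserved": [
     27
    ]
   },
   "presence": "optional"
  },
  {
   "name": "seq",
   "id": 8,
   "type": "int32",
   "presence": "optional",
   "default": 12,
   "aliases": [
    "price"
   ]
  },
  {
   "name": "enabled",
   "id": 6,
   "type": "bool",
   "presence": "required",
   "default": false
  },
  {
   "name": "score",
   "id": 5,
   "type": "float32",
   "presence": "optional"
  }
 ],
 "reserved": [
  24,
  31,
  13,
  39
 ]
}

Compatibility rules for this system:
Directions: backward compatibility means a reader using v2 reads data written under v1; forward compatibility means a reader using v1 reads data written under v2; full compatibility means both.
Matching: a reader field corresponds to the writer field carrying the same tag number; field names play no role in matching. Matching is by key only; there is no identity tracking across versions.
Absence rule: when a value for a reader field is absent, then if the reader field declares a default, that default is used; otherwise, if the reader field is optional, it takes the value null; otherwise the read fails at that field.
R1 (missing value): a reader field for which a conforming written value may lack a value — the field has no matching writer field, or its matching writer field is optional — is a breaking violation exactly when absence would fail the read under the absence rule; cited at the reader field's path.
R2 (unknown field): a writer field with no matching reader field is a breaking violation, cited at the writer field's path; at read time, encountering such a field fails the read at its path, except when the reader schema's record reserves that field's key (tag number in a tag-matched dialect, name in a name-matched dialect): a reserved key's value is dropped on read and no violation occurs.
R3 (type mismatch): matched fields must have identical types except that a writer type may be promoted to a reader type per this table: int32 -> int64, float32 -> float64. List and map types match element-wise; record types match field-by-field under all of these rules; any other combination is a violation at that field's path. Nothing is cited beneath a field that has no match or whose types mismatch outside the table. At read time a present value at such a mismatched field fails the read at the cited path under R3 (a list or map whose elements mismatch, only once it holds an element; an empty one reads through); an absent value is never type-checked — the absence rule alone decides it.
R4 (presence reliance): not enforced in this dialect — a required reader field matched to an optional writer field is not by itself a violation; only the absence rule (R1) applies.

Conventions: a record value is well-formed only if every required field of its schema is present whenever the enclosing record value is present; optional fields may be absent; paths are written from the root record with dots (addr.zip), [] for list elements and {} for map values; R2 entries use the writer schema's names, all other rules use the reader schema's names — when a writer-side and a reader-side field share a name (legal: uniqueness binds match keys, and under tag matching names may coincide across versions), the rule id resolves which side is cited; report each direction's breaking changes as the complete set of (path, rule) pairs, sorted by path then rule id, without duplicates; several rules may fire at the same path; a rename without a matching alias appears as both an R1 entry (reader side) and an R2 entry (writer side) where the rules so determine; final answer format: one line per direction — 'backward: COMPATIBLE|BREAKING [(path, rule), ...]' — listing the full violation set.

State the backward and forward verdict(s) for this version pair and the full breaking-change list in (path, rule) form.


backward: COMPATIBLE []; forward: COMPATIBLE []

each type pair in Ticket: writer, then reader
backward pass over Ticket, reader schema v2, writer schema v1:
  scores: map<string, float64> -> map<string, float64>, writer optional; from scores
  geo: Meta -> Meta, writer optional; from geo
  seq: int32 -> int32, writer optional; from seq
  enabled: bool -> bool, writer required; from enabled
  score: float32 -> float32, writer optional; from score
  leftover writer field: retries
  geo.primary: bool -> bool, writer required; from geo.primary
  geo.id: int32 -> int32, writer optional; from geo.id
  geo.retries: int64 -> int64, writer optional; from geo.attempts
  geo.notes: string -> string, writer required; from geo.title
  => backward: COMPATIBLE
forward pass over Ticket, reader schema v1, writer schema v2:
  scores: map<string, float64> -> map<string, float64>, writer optional; from scores
  geo: Meta -> Meta, writer optional; from geo
  seq: int32 -> int32, writer optional; from seq
  enabled: bool -> bool, writer required; from enabled
  score: float32 -> float32, writer optional; from score
  retries: no writer match
  geo.primary: bool -> bool, writer required; from geo.primary
  geo.id: int32 -> int32, writer optional; from geo.id
  geo.attempts: int64 -> int64, writer optional; from geo.retries
  geo.title: string -> string, writer required; from geo.notes
  => forward: COMPATIBLE


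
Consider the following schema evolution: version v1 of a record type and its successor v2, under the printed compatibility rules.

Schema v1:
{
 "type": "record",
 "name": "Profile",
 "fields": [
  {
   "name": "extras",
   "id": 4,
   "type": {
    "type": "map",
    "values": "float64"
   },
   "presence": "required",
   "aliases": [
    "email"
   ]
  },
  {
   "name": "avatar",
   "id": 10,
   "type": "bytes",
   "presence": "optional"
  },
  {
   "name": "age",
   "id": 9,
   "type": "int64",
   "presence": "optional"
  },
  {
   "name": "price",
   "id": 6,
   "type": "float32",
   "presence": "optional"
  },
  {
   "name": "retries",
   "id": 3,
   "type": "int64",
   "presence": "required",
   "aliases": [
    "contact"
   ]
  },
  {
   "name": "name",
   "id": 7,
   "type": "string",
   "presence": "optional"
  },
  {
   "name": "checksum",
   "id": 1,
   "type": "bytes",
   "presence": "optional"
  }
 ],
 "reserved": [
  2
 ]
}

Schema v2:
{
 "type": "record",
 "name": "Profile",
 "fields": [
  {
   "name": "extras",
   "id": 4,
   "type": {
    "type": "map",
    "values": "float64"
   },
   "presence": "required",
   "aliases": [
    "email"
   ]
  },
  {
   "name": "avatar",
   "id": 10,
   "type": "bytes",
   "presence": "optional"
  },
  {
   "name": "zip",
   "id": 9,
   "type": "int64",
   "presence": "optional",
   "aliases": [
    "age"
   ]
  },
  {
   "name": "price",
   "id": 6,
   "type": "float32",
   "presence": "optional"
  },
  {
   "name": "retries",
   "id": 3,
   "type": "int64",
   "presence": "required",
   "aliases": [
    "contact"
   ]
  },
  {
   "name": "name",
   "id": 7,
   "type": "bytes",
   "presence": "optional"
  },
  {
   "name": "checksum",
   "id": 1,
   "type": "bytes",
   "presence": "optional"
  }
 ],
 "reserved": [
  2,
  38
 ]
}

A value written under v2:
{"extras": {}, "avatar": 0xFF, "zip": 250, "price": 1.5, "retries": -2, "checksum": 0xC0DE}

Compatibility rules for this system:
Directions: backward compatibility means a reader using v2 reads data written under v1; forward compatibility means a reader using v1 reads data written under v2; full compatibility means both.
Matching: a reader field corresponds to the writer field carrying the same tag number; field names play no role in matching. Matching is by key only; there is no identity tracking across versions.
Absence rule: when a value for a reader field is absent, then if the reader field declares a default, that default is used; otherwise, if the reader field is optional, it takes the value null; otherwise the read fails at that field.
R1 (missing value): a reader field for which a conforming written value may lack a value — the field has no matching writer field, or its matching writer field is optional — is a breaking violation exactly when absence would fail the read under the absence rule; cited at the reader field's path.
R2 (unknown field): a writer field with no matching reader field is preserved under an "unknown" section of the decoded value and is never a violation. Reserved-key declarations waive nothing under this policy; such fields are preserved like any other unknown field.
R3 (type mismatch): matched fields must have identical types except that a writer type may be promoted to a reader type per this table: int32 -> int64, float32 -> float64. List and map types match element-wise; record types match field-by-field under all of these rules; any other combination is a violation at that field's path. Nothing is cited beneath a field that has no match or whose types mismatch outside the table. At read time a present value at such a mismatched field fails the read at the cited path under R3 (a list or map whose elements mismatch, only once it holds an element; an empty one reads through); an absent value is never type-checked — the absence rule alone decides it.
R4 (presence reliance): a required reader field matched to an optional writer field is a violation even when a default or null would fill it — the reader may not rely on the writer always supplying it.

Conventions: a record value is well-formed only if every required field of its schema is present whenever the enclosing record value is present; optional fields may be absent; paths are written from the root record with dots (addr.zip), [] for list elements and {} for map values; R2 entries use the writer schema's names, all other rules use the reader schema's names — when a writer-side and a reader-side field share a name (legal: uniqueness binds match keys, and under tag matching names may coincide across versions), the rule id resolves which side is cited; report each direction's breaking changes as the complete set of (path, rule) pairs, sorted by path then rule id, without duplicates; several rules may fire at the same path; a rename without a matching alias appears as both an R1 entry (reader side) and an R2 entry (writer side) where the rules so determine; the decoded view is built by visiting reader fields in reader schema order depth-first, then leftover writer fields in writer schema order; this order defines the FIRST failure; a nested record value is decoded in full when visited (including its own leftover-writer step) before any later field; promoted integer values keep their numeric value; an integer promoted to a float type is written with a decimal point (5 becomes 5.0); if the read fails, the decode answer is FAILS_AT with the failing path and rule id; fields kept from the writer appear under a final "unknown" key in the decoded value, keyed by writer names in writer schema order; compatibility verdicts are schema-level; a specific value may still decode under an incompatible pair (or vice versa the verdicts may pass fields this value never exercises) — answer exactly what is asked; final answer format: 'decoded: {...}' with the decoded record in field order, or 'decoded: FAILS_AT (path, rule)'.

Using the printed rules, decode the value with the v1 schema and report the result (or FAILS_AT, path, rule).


each type pair in Profile: writer, then reader
decoding the Profile value with the v1 reader:
  extras := {}
  avatar := 0xFF
  age := 250 (from writer zip)
  price := 1.5
  retries := -2
  name := null (absent, optional -> null)
  checksum := 0xC0DE
  => decoded: {"extras": {}, "avatar": 0xFF, "age": 250, "price": 1.5, "retries": -2, "name": null, "checksum": 0xC0DE}
the other Profile changes do not affect what is asked:
  field name in record Profile: type string changed to bytes -> shifts the Profile verdicts, not this decode
  renamed field age to zip in record Profile (alias age declared on the renamed field) -> fires no rule on Profile under this dialect and leaves the result unchanged

decoded: {"extras": {}, "avatar": 0xFF, "age": 250, "price": 1.5, "retries": -2, "name": null, "checksum": 0xC0DE}


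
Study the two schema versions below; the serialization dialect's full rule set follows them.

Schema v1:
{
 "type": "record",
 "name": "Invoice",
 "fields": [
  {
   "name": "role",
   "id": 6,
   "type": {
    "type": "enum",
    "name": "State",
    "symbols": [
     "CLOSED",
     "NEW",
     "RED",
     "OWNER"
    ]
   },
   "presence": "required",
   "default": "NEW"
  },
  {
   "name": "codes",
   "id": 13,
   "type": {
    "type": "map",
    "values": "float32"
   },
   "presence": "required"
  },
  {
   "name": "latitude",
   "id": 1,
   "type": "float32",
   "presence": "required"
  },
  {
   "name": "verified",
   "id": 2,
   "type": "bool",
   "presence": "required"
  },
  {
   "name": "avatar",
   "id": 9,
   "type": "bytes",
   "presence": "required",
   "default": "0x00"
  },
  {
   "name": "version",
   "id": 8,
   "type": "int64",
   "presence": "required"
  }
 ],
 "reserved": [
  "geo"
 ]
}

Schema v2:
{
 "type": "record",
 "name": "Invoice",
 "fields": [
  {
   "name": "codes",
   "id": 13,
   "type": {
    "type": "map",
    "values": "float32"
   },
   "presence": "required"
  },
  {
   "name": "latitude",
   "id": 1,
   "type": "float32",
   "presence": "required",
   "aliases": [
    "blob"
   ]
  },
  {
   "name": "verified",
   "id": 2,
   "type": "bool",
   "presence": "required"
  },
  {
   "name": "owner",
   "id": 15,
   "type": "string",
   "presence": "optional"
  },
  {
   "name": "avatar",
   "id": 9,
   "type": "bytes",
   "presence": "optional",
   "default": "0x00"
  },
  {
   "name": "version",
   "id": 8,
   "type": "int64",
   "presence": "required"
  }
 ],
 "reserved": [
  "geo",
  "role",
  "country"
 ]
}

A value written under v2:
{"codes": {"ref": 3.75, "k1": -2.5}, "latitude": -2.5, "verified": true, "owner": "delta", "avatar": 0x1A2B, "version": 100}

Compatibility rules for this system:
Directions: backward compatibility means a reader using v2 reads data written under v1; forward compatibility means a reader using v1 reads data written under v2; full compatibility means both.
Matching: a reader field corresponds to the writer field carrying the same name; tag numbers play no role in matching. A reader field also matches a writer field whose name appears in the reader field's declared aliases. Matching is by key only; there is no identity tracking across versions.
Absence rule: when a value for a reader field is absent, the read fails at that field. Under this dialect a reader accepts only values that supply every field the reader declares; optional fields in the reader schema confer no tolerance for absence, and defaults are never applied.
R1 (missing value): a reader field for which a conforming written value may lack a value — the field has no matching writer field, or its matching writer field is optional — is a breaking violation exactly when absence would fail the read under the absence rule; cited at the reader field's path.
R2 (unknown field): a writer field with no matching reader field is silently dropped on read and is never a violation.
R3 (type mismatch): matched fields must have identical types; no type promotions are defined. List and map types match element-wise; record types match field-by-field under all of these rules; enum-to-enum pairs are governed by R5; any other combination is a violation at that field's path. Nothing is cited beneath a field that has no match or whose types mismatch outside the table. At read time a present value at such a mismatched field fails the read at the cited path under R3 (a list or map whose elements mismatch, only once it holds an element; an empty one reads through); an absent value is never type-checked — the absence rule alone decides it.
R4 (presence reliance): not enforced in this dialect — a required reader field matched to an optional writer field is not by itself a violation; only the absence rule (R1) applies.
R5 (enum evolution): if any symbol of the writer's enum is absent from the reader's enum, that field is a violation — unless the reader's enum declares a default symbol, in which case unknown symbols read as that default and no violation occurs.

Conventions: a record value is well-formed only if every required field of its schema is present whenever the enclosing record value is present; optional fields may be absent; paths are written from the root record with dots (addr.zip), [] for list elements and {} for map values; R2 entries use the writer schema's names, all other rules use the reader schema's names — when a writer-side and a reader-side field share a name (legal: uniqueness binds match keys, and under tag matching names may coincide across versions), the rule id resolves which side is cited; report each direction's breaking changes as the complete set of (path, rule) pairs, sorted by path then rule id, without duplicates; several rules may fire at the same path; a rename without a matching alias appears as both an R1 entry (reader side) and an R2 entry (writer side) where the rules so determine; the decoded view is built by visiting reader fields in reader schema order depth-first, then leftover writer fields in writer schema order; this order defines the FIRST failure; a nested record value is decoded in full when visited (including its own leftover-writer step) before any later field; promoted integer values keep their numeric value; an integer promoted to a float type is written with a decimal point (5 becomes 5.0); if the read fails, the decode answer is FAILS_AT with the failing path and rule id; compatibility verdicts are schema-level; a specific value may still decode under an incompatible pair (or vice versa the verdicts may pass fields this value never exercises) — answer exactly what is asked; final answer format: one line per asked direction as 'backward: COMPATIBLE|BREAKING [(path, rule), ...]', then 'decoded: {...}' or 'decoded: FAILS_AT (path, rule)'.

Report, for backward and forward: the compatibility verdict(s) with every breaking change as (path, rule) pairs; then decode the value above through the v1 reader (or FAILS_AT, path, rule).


arrows below run writer -> reader for Invoice
checking backward for Invoice: reader v2 against writer v1:
  codes: map<string, float32> -> map<string, float32>, writer required; from codes
  latitude: float32 -> float32, writer required; from latitude
  verified: bool -> bool, writer required; from verified
  owner: no writer match
  avatar: bytes -> bytes, writer required; from avatar
  version: int64 -> int64, writer required; from version
  role (writer side), unknown to reader
  breaking: (owner, R1)
  => 1 violation(s): backward is BREAKING for Invoice
checking forward for Invoice: reader v1 against writer v2:
  role: no writer match
  codes: map<string, float32> -> map<string, float32>, writer required; from codes
  latitude: float32 -> float32, writer required; from latitude
  verified: bool -> bool, writer required; from verified
  avatar: bytes -> bytes, writer optional; from avatar
  version: int64 -> int64, writer required; from version
  owner (writer side), unknown to reader
  breaking: (avatar, R1)
  breaking: (role, R1)
  => 2 violation(s): forward is BREAKING for Invoice
decode walk for Invoice under reader schema v1:
  read fails at role under R1 (no fill)
  => FAILS_AT (role, R1)

backward: BREAKING [(owner, R1)]; forward: BREAKING [(avatar, R1), (role, R1)]; decoded: FAILS_AT (role, R1)


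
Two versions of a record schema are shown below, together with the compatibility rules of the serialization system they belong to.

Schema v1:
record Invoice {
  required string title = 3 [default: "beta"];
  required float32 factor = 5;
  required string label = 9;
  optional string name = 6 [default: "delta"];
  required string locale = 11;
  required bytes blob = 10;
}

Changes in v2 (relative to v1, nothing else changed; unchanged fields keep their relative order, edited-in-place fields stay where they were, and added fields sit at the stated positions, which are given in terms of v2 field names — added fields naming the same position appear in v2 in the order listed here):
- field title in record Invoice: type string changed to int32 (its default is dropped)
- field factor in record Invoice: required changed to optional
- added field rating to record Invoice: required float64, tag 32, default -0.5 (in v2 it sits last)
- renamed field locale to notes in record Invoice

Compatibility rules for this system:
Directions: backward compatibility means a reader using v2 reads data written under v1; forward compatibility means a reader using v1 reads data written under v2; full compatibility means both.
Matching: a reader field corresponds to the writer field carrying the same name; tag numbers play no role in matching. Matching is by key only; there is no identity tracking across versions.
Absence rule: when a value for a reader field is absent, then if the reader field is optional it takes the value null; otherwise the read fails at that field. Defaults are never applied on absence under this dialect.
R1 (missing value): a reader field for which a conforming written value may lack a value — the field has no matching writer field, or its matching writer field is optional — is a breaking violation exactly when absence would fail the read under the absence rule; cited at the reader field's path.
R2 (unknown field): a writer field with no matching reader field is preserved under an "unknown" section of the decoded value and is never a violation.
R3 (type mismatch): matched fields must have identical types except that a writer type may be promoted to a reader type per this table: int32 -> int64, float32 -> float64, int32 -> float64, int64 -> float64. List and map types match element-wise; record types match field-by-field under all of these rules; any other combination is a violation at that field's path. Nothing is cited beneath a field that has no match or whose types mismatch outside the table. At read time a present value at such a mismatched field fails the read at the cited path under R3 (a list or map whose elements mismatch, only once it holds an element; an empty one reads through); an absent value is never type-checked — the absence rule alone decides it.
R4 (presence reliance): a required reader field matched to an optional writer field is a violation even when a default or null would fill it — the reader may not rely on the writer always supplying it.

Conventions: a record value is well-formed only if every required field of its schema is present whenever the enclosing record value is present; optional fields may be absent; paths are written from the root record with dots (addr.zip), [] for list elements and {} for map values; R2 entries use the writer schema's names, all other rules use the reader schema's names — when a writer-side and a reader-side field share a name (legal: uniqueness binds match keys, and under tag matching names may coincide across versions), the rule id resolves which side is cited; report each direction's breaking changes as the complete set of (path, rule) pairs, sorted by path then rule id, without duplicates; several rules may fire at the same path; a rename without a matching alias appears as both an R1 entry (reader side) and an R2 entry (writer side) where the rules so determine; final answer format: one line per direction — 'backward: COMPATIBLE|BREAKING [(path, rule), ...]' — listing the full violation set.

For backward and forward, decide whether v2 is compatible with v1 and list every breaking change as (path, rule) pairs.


each type pair in Invoice: writer, then reader
backward analysis of Invoice with v2 as reader and v1 as writer:
  string -> int32, writer required: title aligns to title
  float32 -> float32, writer required: factor aligns to factor
  string -> string, writer required: label aligns to label
  string -> string, writer optional: name aligns to name
  notes: no writer-side match
  bytes -> bytes, writer required: blob aligns to blob
  rating: no writer-side match
  leftover writer field: locale
  violation R1 at notes
  violation R1 at rating
  violation R3 at title
  => backward verdict for Invoice: BREAKING, 3 violation(s)
forward analysis of Invoice with v1 as reader and v2 as writer:
  int32 -> string, writer required: title aligns to title
  float32 -> float32, writer optional: factor aligns to factor
  string -> string, writer required: label aligns to label
  string -> string, writer optional: name aligns to name
  locale: no writer-side match
  bytes -> bytes, writer required: blob aligns to blob
  leftover writer field: notes
  leftover writer field: rating
  violation R1 at factor
  violation R4 at factor
  violation R1 at locale
  violation R3 at title
  => forward verdict for Invoice: BREAKING, 4 violation(s)

backward: BREAKING [(notes, R1), (rating, R1), (title, R3)]; forward: BREAKING [(factor, R1), (factor, R4), (locale, R1), (title, R3)]
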